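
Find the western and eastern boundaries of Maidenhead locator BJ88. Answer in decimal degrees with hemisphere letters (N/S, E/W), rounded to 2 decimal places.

Field B=1, J=9: +1·20° lon, +9·10° lat → SW at lon -160°, lat 0°.
Square 8, 8: +8·2° lon, +8·1° lat → SW at lon -144°, lat 8°.
Cell spans 2° lon × 1° lat.
west 144.00° W, east 142.00° W.

144.00° W, 142.00° W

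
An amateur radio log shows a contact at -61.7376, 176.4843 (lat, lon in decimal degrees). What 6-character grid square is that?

RC88fg

Offset from 180°W / 90°S: lon 356.4843°, lat 28.2624°.
Field (20°×10°, letters A–R): lon ⌊356.4843/20⌋ = 17 → R; lat ⌊28.2624/10⌋ = 2 → C.
Square (2°×1°, digits 0–9): lon ⌊16.4843/2⌋ = 8; lat ⌊8.2624/1⌋ = 8.
Subsquare (5′×2.5′, letters a–x): lon ⌊0.4843/0.0833333⌋ = 5 → f; lat ⌊0.2624/0.0416667⌋ = 6 → g.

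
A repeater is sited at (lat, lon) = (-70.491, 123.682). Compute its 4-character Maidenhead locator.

PB19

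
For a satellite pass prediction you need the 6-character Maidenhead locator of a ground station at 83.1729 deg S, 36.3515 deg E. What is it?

KA86et

Offset from 180°W / 90°S: lon 216.3515°, lat 6.8271°.
Field: lon ⌊216.3515/20⌋ = 10 → K; lat ⌊6.8271/10⌋ = 0 → A.
Square: lon ⌊16.3515/2⌋ = 8; lat ⌊6.8271/1⌋ = 6.
Subsquare: lon ⌊0.3515/0.0833333⌋ = 4 → e; lat ⌊0.8271/0.0416667⌋ = 19 → t.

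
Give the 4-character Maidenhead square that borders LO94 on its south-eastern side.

MO03

Longitude square 9; +1 → 10, wraps to 0, carry into field.
Longitude field L = 11; +1 → 12 = M.
Latitude square 4; −1 → 3.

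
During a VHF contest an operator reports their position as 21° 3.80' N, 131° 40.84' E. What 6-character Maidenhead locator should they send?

Add 180° to longitude and 90° to latitude: 311.6807, 111.0633.
Field: lon ⌊311.6807/20⌋ = 15 → P; lat ⌊111.0633/10⌋ = 11 → L.
Square: lon ⌊11.6807/2⌋ = 5; lat ⌊1.0633/1⌋ = 1.
Subsquare: lon ⌊1.6807/0.0833333⌋ = 20 → u; lat ⌊0.0633/0.0416667⌋ = 1 → b.

PL51ub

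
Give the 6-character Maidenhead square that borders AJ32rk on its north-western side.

Longitude subsquare r = 17; −1 → 16 = q.
Latitude subsquare k = 10; +1 → 11 = l.

AJ32ql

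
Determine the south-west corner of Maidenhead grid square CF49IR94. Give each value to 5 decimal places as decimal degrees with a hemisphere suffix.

Field C=2, F=5: +2·20° lon, +5·10° lat → SW at lon -140°, lat -40°.
Square 4, 9: +4·2° lon, +9·1° lat → SW at lon -132°, lat -31°.
Subsquare i=8, r=17: +8·0.0833333° lon, +17·0.0416667° lat → SW at lon -131.333°, lat -30.2917°.
Extended square 9, 4: +9·0.00833333° lon, +4·0.00416667° lat → SW at lon -131.258°, lat -30.275°.
latitude 30.27500° S, longitude 131.25833° W.

30.27500° S, 131.25833° W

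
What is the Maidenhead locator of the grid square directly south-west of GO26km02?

GO26jm91

Longitude extended square 0; −1 → -1, wraps to 9, carry into subsquare.
Longitude subsquare k = 10; −1 → 9 = j.
Latitude extended square 2; −1 → 1.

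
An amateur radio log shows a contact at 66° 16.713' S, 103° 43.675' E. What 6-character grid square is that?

OC13ur

Shift to the Maidenhead origin (180°W, 90°S): lon 283.7279, lat 23.7215.
Field: 283.7279/20 → 14 → O, 23.7215/10 → 2 → C; chars OC.
Square: 3.7279/2 → 1, 3.7215/1 → 3; chars 13.
Subsquare: 1.7279/0.0833333 → 20 → u, 0.7215/0.0416667 → 17 → r; chars ur.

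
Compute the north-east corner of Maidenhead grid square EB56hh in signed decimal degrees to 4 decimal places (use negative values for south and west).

Field E=4, B=1: +4·20° lon, +1·10° lat → SW at lon -100°, lat -80°.
Square 5, 6: +5·2° lon, +6·1° lat → SW at lon -90°, lat -74°.
Subsquare h=7, h=7: +7·0.0833333° lon, +7·0.0416667° lat → SW at lon -89.4167°, lat -73.7083°.
Cell spans 0.0833333° lon × 0.0416667° lat. NE corner is SW corner plus one full cell.
latitude -73.6667, longitude -89.3333.

-73.6667, -89.3333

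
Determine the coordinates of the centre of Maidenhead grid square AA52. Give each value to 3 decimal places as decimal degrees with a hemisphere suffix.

87.500° S, 169.000° W

Field A=0, A=0: +0·20° lon, +0·10° lat → SW at lon -180°, lat -90°.
Square 5, 2: +5·2° lon, +2·1° lat → SW at lon -170°, lat -88°.
Cell spans 2° lon × 1° lat. Centre is SW corner plus half of each.
latitude 87.500° S, longitude 169.000° W.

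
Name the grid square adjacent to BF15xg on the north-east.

Longitude subsquare x = 23; +1 → 24, wraps to 0 = a, carry into square.
Longitude square 1; +1 → 2.
Latitude subsquare g = 6; +1 → 7 = h.

BF25ah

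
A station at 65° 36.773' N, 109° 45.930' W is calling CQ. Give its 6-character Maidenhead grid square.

DP55co

Shift to the Maidenhead origin (180°W, 90°S): lon 70.2345, lat 155.6129.
Field: 70.2345/20 → 3 → D, 155.6129/10 → 15 → P; chars DP.
Square: 10.2345/2 → 5, 5.6129/1 → 5; chars 55.
Subsquare: 0.2345/0.0833333 → 2 → c, 0.6129/0.0416667 → 14 → o; chars co.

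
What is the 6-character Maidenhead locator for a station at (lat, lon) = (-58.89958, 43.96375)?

LD11xc

Offset from 180°W / 90°S: lon 223.9638°, lat 31.1004°.
Field (20°×10°, letters A–R): 223.9638/20 → 11 → L, 31.1004/10 → 3 → D; chars LD.
Square (2°×1°, digits 0–9): 3.9638/2 → 1, 1.1004/1 → 1; chars 11.
Subsquare (5′×2.5′, letters a–x): 1.9638/0.0833333 → 23 → x, 0.1004/0.0416667 → 2 → c; chars xc.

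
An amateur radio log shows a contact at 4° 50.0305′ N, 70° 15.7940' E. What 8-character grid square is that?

Offset from 180°W / 90°S: lon 250.26323°, lat 94.83384°.
Field (20°×10°, letters A–R): 250.26323/20 → 12 → M, 94.83384/10 → 9 → J; chars MJ.
Square (2°×1°, digits 0–9): 10.26323/2 → 5, 4.83384/1 → 4; chars 54.
Subsquare (5′×2.5′, letters a–x): 0.26323/0.0833333 → 3 → d, 0.83384/0.0416667 → 20 → u; chars du.
Extended square (30″×15″, digits 0–9): 0.01323/0.00833333 → 1, 0.00051/0.00416667 → 0; chars 10.

MJ54du10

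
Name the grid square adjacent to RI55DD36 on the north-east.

Longitude extended square 3; +1 → 4.
Latitude extended square 6; +1 → 7.

RI55dd47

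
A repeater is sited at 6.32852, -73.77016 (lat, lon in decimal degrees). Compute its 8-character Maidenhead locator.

Shift to the Maidenhead origin (180°W, 90°S): lon 106.22984, lat 96.32852.
Field: 106.22984/20 → 5 → F, 96.32852/10 → 9 → J; chars FJ.
Square: 6.22984/2 → 3, 6.32852/1 → 6; chars 36.
Subsquare: 0.22984/0.0833333 → 2 → c, 0.32852/0.0416667 → 7 → h; chars ch.
Extended square: 0.06317/0.00833333 → 7, 0.03685/0.00416667 → 8; chars 78.

FJ36ch78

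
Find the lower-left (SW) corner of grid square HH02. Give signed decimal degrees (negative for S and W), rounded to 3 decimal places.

-18.000, -40.000

Field H=7, H=7: +7·20° lon, +7·10° lat → SW at lon -40°, lat -20°.
Square 0, 2: +0·2° lon, +2·1° lat → SW at lon -40°, lat -18°.
latitude -18.000, longitude -40.000.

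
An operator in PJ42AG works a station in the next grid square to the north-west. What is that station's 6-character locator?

PJ32xh

Longitude subsquare a = 0; −1 → -1, wraps to 23 = x, carry into square.
Longitude square 4; −1 → 3.
Latitude subsquare g = 6; +1 → 7 = h.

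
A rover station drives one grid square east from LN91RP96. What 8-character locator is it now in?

Longitude extended square 9; +1 → 10, wraps to 0, carry into subsquare.
Longitude subsquare r = 17; +1 → 18 = s.
The latitude characters are unchanged.

LN91sp06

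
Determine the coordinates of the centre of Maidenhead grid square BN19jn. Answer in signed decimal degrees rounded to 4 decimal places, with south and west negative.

49.5625, -157.2083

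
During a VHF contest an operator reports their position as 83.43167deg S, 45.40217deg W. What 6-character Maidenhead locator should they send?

GA76hn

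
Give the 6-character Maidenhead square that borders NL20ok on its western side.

NL20nk

Longitude subsquare o = 14; −1 → 13 = n.
The latitude characters are unchanged.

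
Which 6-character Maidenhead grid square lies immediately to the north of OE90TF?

OE90tg

Latitude subsquare f = 5; +1 → 6 = g.
The longitude characters are unchanged.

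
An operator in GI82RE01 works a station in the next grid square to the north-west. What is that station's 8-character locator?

Longitude extended square 0; −1 → -1, wraps to 9, carry into subsquare.
Longitude subsquare r = 17; −1 → 16 = q.
Latitude extended square 1; +1 → 2.

GI82qe92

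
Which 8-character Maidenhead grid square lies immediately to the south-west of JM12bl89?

Longitude extended square 8; −1 → 7.
Latitude extended square 9; −1 → 8.

JM12bl78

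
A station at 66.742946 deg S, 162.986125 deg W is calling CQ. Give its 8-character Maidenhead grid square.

Add 180° to longitude and 90° to latitude: 17.01388, 23.25705.
Field: lon ⌊17.01388/20⌋ = 0 → A; lat ⌊23.25705/10⌋ = 2 → C.
Square: lon ⌊17.01388/2⌋ = 8; lat ⌊3.25705/1⌋ = 3.
Subsquare: lon ⌊1.01388/0.0833333⌋ = 12 → m; lat ⌊0.25705/0.0416667⌋ = 6 → g.
Extended square: lon ⌊0.01388/0.00833333⌋ = 1; lat ⌊0.00705/0.00416667⌋ = 1.

AC83mg11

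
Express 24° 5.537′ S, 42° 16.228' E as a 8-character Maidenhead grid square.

LG15dv27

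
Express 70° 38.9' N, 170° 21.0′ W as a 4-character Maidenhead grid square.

Offset from 180°W / 90°S: lon 9.65°, lat 160.65°.
Field (20°×10°, letters A–R): lon ⌊9.65/20⌋ = 0 → A; lat ⌊160.65/10⌋ = 16 → Q.
Square (2°×1°, digits 0–9): lon ⌊9.65/2⌋ = 4; lat ⌊0.65/1⌋ = 0.

AQ40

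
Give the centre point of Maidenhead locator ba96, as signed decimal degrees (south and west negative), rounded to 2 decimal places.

-83.50, -141.00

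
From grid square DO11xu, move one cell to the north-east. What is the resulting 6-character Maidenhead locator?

DO21av

Longitude subsquare x = 23; +1 → 24, wraps to 0 = a, carry into square.
Longitude square 1; +1 → 2.
Latitude subsquare u = 20; +1 → 21 = v.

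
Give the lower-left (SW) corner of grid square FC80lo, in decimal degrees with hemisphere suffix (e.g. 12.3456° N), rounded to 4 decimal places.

69.4167° S, 63.0833° W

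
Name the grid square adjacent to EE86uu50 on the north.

EE86uu51

Latitude extended square 0; +1 → 1.
The longitude characters are unchanged.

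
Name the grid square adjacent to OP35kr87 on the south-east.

Longitude extended square 8; +1 → 9.
Latitude extended square 7; −1 → 6.

OP35kr96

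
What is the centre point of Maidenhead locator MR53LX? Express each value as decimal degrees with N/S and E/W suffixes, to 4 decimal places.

83.9792° N, 70.9583° E

Field M=12, R=17: +12·20° lon, +17·10° lat → SW at lon 60°, lat 80°.
Square 5, 3: +5·2° lon, +3·1° lat → SW at lon 70°, lat 83°.
Subsquare l=11, x=23: +11·0.0833333° lon, +23·0.0416667° lat → SW at lon 70.9167°, lat 83.9583°.
Cell spans 0.0833333° lon × 0.0416667° lat. Centre is SW corner plus half of each.
latitude 83.9792° N, longitude 70.9583° E.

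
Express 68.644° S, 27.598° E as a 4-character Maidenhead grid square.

KC31

Add 180° to longitude and 90° to latitude: 207.60, 21.36.
Field: lon ⌊207.60/20⌋ = 10 → K; lat ⌊21.36/10⌋ = 2 → C.
Square: lon ⌊7.60/2⌋ = 3; lat ⌊1.36/1⌋ = 1.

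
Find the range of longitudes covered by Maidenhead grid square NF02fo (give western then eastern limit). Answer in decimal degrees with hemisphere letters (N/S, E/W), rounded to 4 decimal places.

80.4167° E, 80.5000° E

Field N=13, F=5: +13·20° lon, +5·10° lat → SW at lon 80°, lat -40°.
Square 0, 2: +0·2° lon, +2·1° lat → SW at lon 80°, lat -38°.
Subsquare f=5, o=14: +5·0.0833333° lon, +14·0.0416667° lat → SW at lon 80.4167°, lat -37.4167°.
Cell spans 0.0833333° lon × 0.0416667° lat.
west 80.4167° E, east 80.5000° E.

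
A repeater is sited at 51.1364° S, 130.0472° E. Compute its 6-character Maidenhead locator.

PD58au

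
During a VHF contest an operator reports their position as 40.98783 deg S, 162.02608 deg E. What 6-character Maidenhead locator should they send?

Add 180° to longitude and 90° to latitude: 342.0261, 49.0122.
Field: 342.0261/20 → 17 → R, 49.0122/10 → 4 → E; chars RE.
Square: 2.0261/2 → 1, 9.0122/1 → 9; chars 19.
Subsquare: 0.0261/0.0833333 → 0 → a, 0.0122/0.0416667 → 0 → a; chars aa.

RE19aa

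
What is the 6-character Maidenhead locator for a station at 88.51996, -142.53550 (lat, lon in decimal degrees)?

BR88rm

Offset from 180°W / 90°S: lon 37.4645°, lat 178.5200°.
Field: lon ⌊37.4645/20⌋ = 1 → B; lat ⌊178.5200/10⌋ = 17 → R.
Square: lon ⌊17.4645/2⌋ = 8; lat ⌊8.5200/1⌋ = 8.
Subsquare: lon ⌊1.4645/0.0833333⌋ = 17 → r; lat ⌊0.5200/0.0416667⌋ = 12 → m.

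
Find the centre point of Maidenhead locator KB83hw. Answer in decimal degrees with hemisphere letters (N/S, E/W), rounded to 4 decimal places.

Field K=10, B=1: +10·20° lon, +1·10° lat → SW at lon 20°, lat -80°.
Square 8, 3: +8·2° lon, +3·1° lat → SW at lon 36°, lat -77°.
Subsquare h=7, w=22: +7·0.0833333° lon, +22·0.0416667° lat → SW at lon 36.5833°, lat -76.0833°.
Cell spans 0.0833333° lon × 0.0416667° lat. Centre is SW corner plus half of each.
latitude 76.0625° S, longitude 36.6250° E.

76.0625° S, 36.6250° E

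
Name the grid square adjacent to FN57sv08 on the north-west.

FN57rv99

Longitude extended square 0; −1 → -1, wraps to 9, carry into subsquare.
Longitude subsquare s = 18; −1 → 17 = r.
Latitude extended square 8; +1 → 9.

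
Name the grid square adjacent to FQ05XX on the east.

FQ15ax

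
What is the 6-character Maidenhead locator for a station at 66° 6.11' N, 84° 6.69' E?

NP26bc

Shift to the Maidenhead origin (180°W, 90°S): lon 264.1115, lat 156.1018.
Field: 264.1115/20 → 13 → N, 156.1018/10 → 15 → P; chars NP.
Square: 4.1115/2 → 2, 6.1018/1 → 6; chars 26.
Subsquare: 0.1115/0.0833333 → 1 → b, 0.1018/0.0416667 → 2 → c; chars bc.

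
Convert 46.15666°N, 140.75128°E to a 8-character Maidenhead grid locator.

Shift to the Maidenhead origin (180°W, 90°S): lon 320.75128, lat 136.15666.
Field (20°×10°, letters A–R): lon ⌊320.75128/20⌋ = 16 → Q; lat ⌊136.15666/10⌋ = 13 → N.
Square (2°×1°, digits 0–9): lon ⌊0.75128/2⌋ = 0; lat ⌊6.15666/1⌋ = 6.
Subsquare (5′×2.5′, letters a–x): lon ⌊0.75128/0.0833333⌋ = 9 → j; lat ⌊0.15666/0.0416667⌋ = 3 → d.
Extended square (30″×15″, digits 0–9): lon ⌊0.00128/0.00833333⌋ = 0; lat ⌊0.03166/0.00416667⌋ = 7.

QN06jd07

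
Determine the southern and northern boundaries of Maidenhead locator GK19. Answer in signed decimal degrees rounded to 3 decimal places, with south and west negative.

19.000, 20.000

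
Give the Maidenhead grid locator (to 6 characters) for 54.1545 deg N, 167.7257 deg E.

Add 180° to longitude and 90° to latitude: 347.7257, 144.1545.
Field (20°×10°, letters A–R): 347.7257/20 → 17 → R, 144.1545/10 → 14 → O; chars RO.
Square (2°×1°, digits 0–9): 7.7257/2 → 3, 4.1545/1 → 4; chars 34.
Subsquare (5′×2.5′, letters a–x): 1.7257/0.0833333 → 20 → u, 0.1545/0.0416667 → 3 → d; chars ud.

RO34ud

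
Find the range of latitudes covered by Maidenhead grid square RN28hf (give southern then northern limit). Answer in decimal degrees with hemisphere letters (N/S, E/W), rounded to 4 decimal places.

48.2083° N, 48.2500° N

Field R=17, N=13: +17·20° lon, +13·10° lat → SW at lon 160°, lat 40°.
Square 2, 8: +2·2° lon, +8·1° lat → SW at lon 164°, lat 48°.
Subsquare h=7, f=5: +7·0.0833333° lon, +5·0.0416667° lat → SW at lon 164.583°, lat 48.2083°.
Cell spans 0.0833333° lon × 0.0416667° lat.
south 48.2083° N, north 48.2500° N.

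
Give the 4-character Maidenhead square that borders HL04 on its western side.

GL94

Longitude square 0; −1 → -1, wraps to 9, carry into field.
Longitude field H = 7; −1 → 6 = G.
The latitude characters are unchanged.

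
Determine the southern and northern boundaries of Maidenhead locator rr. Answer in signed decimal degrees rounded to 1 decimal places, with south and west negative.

Field R=17, R=17: +17·20° lon, +17·10° lat → SW at lon 160°, lat 80°.
Cell spans 20° lon × 10° lat.
south 80.0, north 90.0.

80.0, 90.0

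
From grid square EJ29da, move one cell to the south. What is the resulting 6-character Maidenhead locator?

EJ28dx

Latitude subsquare a = 0; −1 → -1, wraps to 23 = x, carry into square.
Latitude square 9; −1 → 8.
The longitude characters are unchanged.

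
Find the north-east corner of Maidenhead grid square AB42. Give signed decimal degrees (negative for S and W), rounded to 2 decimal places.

Field A=0, B=1: +0·20° lon, +1·10° lat → SW at lon -180°, lat -80°.
Square 4, 2: +4·2° lon, +2·1° lat → SW at lon -172°, lat -78°.
Cell spans 2° lon × 1° lat. NE corner is SW corner plus one full cell.
latitude -77.00, longitude -170.00.

-77.00, -170.00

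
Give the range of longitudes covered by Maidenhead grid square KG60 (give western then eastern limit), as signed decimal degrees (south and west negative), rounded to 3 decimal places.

Field K=10, G=6: +10·20° lon, +6·10° lat → SW at lon 20°, lat -30°.
Square 6, 0: +6·2° lon, +0·1° lat → SW at lon 32°, lat -30°.
Cell spans 2° lon × 1° lat.
west 32.000, east 34.000.

32.000, 34.000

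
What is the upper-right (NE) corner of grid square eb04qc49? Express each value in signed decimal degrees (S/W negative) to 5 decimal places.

Field E=4, B=1: +4·20° lon, +1·10° lat → SW at lon -100°, lat -80°.
Square 0, 4: +0·2° lon, +4·1° lat → SW at lon -100°, lat -76°.
Subsquare q=16, c=2: +16·0.0833333° lon, +2·0.0416667° lat → SW at lon -98.6667°, lat -75.9167°.
Extended square 4, 9: +4·0.00833333° lon, +9·0.00416667° lat → SW at lon -98.6333°, lat -75.8792°.
Cell spans 0.00833333° lon × 0.00416667° lat. NE corner is SW corner plus one full cell.
latitude -75.87500, longitude -98.62500.

-75.87500, -98.62500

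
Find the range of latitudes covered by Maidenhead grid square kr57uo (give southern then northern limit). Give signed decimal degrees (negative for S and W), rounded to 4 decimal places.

87.5833, 87.6250

Field K=10, R=17: +10·20° lon, +17·10° lat → SW at lon 20°, lat 80°.
Square 5, 7: +5·2° lon, +7·1° lat → SW at lon 30°, lat 87°.
Subsquare u=20, o=14: +20·0.0833333° lon, +14·0.0416667° lat → SW at lon 31.6667°, lat 87.5833°.
Cell spans 0.0833333° lon × 0.0416667° lat.
south 87.5833, north 87.6250.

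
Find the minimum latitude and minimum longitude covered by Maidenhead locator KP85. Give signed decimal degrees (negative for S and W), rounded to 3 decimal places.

65.000, 36.000

Field K=10, P=15: +10·20° lon, +15·10° lat → SW at lon 20°, lat 60°.
Square 8, 5: +8·2° lon, +5·1° lat → SW at lon 36°, lat 65°.
latitude 65.000, longitude 36.000.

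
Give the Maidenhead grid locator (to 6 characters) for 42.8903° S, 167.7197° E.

RE37uc

Offset from 180°W / 90°S: lon 347.7197°, lat 47.1097°.
Field (20°×10°, letters A–R): lon ⌊347.7197/20⌋ = 17 → R; lat ⌊47.1097/10⌋ = 4 → E.
Square (2°×1°, digits 0–9): lon ⌊7.7197/2⌋ = 3; lat ⌊7.1097/1⌋ = 7.
Subsquare (5′×2.5′, letters a–x): lon ⌊1.7197/0.0833333⌋ = 20 → u; lat ⌊0.1097/0.0416667⌋ = 2 → c.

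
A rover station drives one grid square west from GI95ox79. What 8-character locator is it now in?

Longitude extended square 7; −1 → 6.
The latitude characters are unchanged.

GI95ox69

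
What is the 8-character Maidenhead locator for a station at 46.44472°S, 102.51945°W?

Offset from 180°W / 90°S: lon 77.48055°, lat 43.55528°.
Field (20°×10°, letters A–R): lon ⌊77.48055/20⌋ = 3 → D; lat ⌊43.55528/10⌋ = 4 → E.
Square (2°×1°, digits 0–9): lon ⌊17.48055/2⌋ = 8; lat ⌊3.55528/1⌋ = 3.
Subsquare (5′×2.5′, letters a–x): lon ⌊1.48055/0.0833333⌋ = 17 → r; lat ⌊0.55528/0.0416667⌋ = 13 → n.
Extended square (30″×15″, digits 0–9): lon ⌊0.06388/0.00833333⌋ = 7; lat ⌊0.01361/0.00416667⌋ = 3.

DE83rn73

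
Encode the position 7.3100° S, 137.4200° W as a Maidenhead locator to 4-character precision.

Add 180° to longitude and 90° to latitude: 42.58, 82.69.
Field: 42.58/20 → 2 → C, 82.69/10 → 8 → I; chars CI.
Square: 2.58/2 → 1, 2.69/1 → 2; chars 12.

CI12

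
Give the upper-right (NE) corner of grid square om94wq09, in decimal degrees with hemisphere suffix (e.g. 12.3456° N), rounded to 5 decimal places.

34.70833° N, 119.84167° E

Field O=14, M=12: +14·20° lon, +12·10° lat → SW at lon 100°, lat 30°.
Square 9, 4: +9·2° lon, +4·1° lat → SW at lon 118°, lat 34°.
Subsquare w=22, q=16: +22·0.0833333° lon, +16·0.0416667° lat → SW at lon 119.833°, lat 34.6667°.
Extended square 0, 9: +0·0.00833333° lon, +9·0.00416667° lat → SW at lon 119.833°, lat 34.7042°.
Cell spans 0.00833333° lon × 0.00416667° lat. NE corner is SW corner plus one full cell.
latitude 34.70833° N, longitude 119.84167° E.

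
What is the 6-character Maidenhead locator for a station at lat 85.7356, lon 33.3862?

KR65qr

Add 180° to longitude and 90° to latitude: 213.3862, 175.7356.
Field (20°×10°, letters A–R): 213.3862/20 → 10 → K, 175.7356/10 → 17 → R; chars KR.
Square (2°×1°, digits 0–9): 13.3862/2 → 6, 5.7356/1 → 5; chars 65.
Subsquare (5′×2.5′, letters a–x): 1.3862/0.0833333 → 16 → q, 0.7356/0.0416667 → 17 → r; chars qr.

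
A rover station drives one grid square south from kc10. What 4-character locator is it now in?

KB19

Latitude square 0; −1 → -1, wraps to 9, carry into field.
Latitude field C = 2; −1 → 1 = B.
The longitude characters are unchanged.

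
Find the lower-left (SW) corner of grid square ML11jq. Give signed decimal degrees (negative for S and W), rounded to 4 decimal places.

21.6667, 62.7500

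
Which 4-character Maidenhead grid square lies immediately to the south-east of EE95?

FE04

Longitude square 9; +1 → 10, wraps to 0, carry into field.
Longitude field E = 4; +1 → 5 = F.
Latitude square 5; −1 → 4.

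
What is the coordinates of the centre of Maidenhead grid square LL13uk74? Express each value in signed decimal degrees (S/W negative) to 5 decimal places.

23.43542, 43.72917

Field L=11, L=11: +11·20° lon, +11·10° lat → SW at lon 40°, lat 20°.
Square 1, 3: +1·2° lon, +3·1° lat → SW at lon 42°, lat 23°.
Subsquare u=20, k=10: +20·0.0833333° lon, +10·0.0416667° lat → SW at lon 43.6667°, lat 23.4167°.
Extended square 7, 4: +7·0.00833333° lon, +4·0.00416667° lat → SW at lon 43.725°, lat 23.4333°.
Cell spans 0.00833333° lon × 0.00416667° lat. Centre is SW corner plus half of each.
latitude 23.43542, longitude 43.72917.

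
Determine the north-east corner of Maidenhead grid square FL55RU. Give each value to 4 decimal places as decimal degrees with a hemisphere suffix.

Field F=5, L=11: +5·20° lon, +11·10° lat → SW at lon -80°, lat 20°.
Square 5, 5: +5·2° lon, +5·1° lat → SW at lon -70°, lat 25°.
Subsquare r=17, u=20: +17·0.0833333° lon, +20·0.0416667° lat → SW at lon -68.5833°, lat 25.8333°.
Cell spans 0.0833333° lon × 0.0416667° lat. NE corner is SW corner plus one full cell.
latitude 25.8750° N, longitude 68.5000° W.

25.8750° N, 68.5000° W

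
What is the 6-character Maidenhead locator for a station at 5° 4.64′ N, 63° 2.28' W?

FJ85lb

Shift to the Maidenhead origin (180°W, 90°S): lon 116.9620, lat 95.0773.
Field: lon ⌊116.9620/20⌋ = 5 → F; lat ⌊95.0773/10⌋ = 9 → J.
Square: lon ⌊16.9620/2⌋ = 8; lat ⌊5.0773/1⌋ = 5.
Subsquare: lon ⌊0.9620/0.0833333⌋ = 11 → l; lat ⌊0.0773/0.0416667⌋ = 1 → b.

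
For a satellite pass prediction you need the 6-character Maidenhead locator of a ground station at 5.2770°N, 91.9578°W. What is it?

EJ45ag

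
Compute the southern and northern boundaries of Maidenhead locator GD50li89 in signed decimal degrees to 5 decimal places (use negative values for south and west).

Field G=6, D=3: +6·20° lon, +3·10° lat → SW at lon -60°, lat -60°.
Square 5, 0: +5·2° lon, +0·1° lat → SW at lon -50°, lat -60°.
Subsquare l=11, i=8: +11·0.0833333° lon, +8·0.0416667° lat → SW at lon -49.0833°, lat -59.6667°.
Extended square 8, 9: +8·0.00833333° lon, +9·0.00416667° lat → SW at lon -49.0167°, lat -59.6292°.
Cell spans 0.00833333° lon × 0.00416667° lat.
south -59.62917, north -59.62500.

-59.62917, -59.62500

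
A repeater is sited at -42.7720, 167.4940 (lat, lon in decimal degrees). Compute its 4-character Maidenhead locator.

RE37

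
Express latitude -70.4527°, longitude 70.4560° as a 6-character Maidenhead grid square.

MB59fn

Offset from 180°W / 90°S: lon 250.4560°, lat 19.5473°.
Field: lon ⌊250.4560/20⌋ = 12 → M; lat ⌊19.5473/10⌋ = 1 → B.
Square: lon ⌊10.4560/2⌋ = 5; lat ⌊9.5473/1⌋ = 9.
Subsquare: lon ⌊0.4560/0.0833333⌋ = 5 → f; lat ⌊0.5473/0.0416667⌋ = 13 → n.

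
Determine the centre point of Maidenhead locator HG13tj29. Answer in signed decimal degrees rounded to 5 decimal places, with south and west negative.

-26.58542, -36.39583

Field H=7, G=6: +7·20° lon, +6·10° lat → SW at lon -40°, lat -30°.
Square 1, 3: +1·2° lon, +3·1° lat → SW at lon -38°, lat -27°.
Subsquare t=19, j=9: +19·0.0833333° lon, +9·0.0416667° lat → SW at lon -36.4167°, lat -26.625°.
Extended square 2, 9: +2·0.00833333° lon, +9·0.00416667° lat → SW at lon -36.4°, lat -26.5875°.
Cell spans 0.00833333° lon × 0.00416667° lat. Centre is SW corner plus half of each.
latitude -26.58542, longitude -36.39583.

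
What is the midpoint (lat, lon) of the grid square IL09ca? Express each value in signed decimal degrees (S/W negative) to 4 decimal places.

29.0208, -19.7917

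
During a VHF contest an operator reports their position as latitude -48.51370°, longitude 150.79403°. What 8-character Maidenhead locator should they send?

QE51jl56

Add 180° to longitude and 90° to latitude: 330.79403, 41.48630.
Field: lon ⌊330.79403/20⌋ = 16 → Q; lat ⌊41.48630/10⌋ = 4 → E.
Square: lon ⌊10.79403/2⌋ = 5; lat ⌊1.48630/1⌋ = 1.
Subsquare: lon ⌊0.79403/0.0833333⌋ = 9 → j; lat ⌊0.48630/0.0416667⌋ = 11 → l.
Extended square: lon ⌊0.04403/0.00833333⌋ = 5; lat ⌊0.02797/0.00416667⌋ = 6.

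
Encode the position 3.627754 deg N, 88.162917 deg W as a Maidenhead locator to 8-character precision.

Shift to the Maidenhead origin (180°W, 90°S): lon 91.83708, lat 93.62775.
Field: lon ⌊91.83708/20⌋ = 4 → E; lat ⌊93.62775/10⌋ = 9 → J.
Square: lon ⌊11.83708/2⌋ = 5; lat ⌊3.62775/1⌋ = 3.
Subsquare: lon ⌊1.83708/0.0833333⌋ = 22 → w; lat ⌊0.62775/0.0416667⌋ = 15 → p.
Extended square: lon ⌊0.00375/0.00833333⌋ = 0; lat ⌊0.00275/0.00416667⌋ = 0.

EJ53wp00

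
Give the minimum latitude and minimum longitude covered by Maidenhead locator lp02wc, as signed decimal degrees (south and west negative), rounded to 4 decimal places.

62.0833, 41.8333

Field L=11, P=15: +11·20° lon, +15·10° lat → SW at lon 40°, lat 60°.
Square 0, 2: +0·2° lon, +2·1° lat → SW at lon 40°, lat 62°.
Subsquare w=22, c=2: +22·0.0833333° lon, +2·0.0416667° lat → SW at lon 41.8333°, lat 62.0833°.
latitude 62.0833, longitude 41.8333.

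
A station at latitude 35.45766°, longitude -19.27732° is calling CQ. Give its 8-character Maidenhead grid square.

Offset from 180°W / 90°S: lon 160.72268°, lat 125.45766°.
Field: 160.72268/20 → 8 → I, 125.45766/10 → 12 → M; chars IM.
Square: 0.72268/2 → 0, 5.45766/1 → 5; chars 05.
Subsquare: 0.72268/0.0833333 → 8 → i, 0.45766/0.0416667 → 10 → k; chars ik.
Extended square: 0.05601/0.00833333 → 6, 0.04099/0.00416667 → 9; chars 69.

IM05ik69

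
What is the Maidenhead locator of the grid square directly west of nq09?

Longitude square 0; −1 → -1, wraps to 9, carry into field.
Longitude field N = 13; −1 → 12 = M.
The latitude characters are unchanged.

MQ99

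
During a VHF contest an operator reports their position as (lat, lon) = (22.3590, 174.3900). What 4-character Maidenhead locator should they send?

RL72

Offset from 180°W / 90°S: lon 354.39°, lat 112.36°.
Field: 354.39/20 → 17 → R, 112.36/10 → 11 → L; chars RL.
Square: 14.39/2 → 7, 2.36/1 → 2; chars 72.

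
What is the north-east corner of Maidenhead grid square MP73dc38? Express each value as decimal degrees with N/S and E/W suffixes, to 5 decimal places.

63.12083° N, 74.28333° E

Field M=12, P=15: +12·20° lon, +15·10° lat → SW at lon 60°, lat 60°.
Square 7, 3: +7·2° lon, +3·1° lat → SW at lon 74°, lat 63°.
Subsquare d=3, c=2: +3·0.0833333° lon, +2·0.0416667° lat → SW at lon 74.25°, lat 63.0833°.
Extended square 3, 8: +3·0.00833333° lon, +8·0.00416667° lat → SW at lon 74.275°, lat 63.1167°.
Cell spans 0.00833333° lon × 0.00416667° lat. NE corner is SW corner plus one full cell.
latitude 63.12083° N, longitude 74.28333° E.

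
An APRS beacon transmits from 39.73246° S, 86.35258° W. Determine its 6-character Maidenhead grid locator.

EF60tg

Add 180° to longitude and 90° to latitude: 93.6474, 50.2675.
Field: 93.6474/20 → 4 → E, 50.2675/10 → 5 → F; chars EF.
Square: 13.6474/2 → 6, 0.2675/1 → 0; chars 60.
Subsquare: 1.6474/0.0833333 → 19 → t, 0.2675/0.0416667 → 6 → g; chars tg.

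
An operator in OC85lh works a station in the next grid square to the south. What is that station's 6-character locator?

OC85lg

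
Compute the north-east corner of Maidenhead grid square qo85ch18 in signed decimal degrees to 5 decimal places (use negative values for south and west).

55.32917, 156.18333

Field Q=16, O=14: +16·20° lon, +14·10° lat → SW at lon 140°, lat 50°.
Square 8, 5: +8·2° lon, +5·1° lat → SW at lon 156°, lat 55°.
Subsquare c=2, h=7: +2·0.0833333° lon, +7·0.0416667° lat → SW at lon 156.167°, lat 55.2917°.
Extended square 1, 8: +1·0.00833333° lon, +8·0.00416667° lat → SW at lon 156.175°, lat 55.325°.
Cell spans 0.00833333° lon × 0.00416667° lat. NE corner is SW corner plus one full cell.
latitude 55.32917, longitude 156.18333.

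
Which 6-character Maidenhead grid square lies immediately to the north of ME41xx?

ME42xa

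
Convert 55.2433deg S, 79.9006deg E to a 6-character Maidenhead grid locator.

MD94ws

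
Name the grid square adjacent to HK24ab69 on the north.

HK24ac60

Latitude extended square 9; +1 → 10, wraps to 0, carry into subsquare.
Latitude subsquare b = 1; +1 → 2 = c.
The longitude characters are unchanged.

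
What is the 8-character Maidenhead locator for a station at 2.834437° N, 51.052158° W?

GJ42lu30

Add 180° to longitude and 90° to latitude: 128.94784, 92.83444.
Field: lon ⌊128.94784/20⌋ = 6 → G; lat ⌊92.83444/10⌋ = 9 → J.
Square: lon ⌊8.94784/2⌋ = 4; lat ⌊2.83444/1⌋ = 2.
Subsquare: lon ⌊0.94784/0.0833333⌋ = 11 → l; lat ⌊0.83444/0.0416667⌋ = 20 → u.
Extended square: lon ⌊0.03118/0.00833333⌋ = 3; lat ⌊0.00110/0.00416667⌋ = 0.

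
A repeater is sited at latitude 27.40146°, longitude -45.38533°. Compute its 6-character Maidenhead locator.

GL77hj

Offset from 180°W / 90°S: lon 134.6147°, lat 117.4015°.
Field: 134.6147/20 → 6 → G, 117.4015/10 → 11 → L; chars GL.
Square: 14.6147/2 → 7, 7.4015/1 → 7; chars 77.
Subsquare: 0.6147/0.0833333 → 7 → h, 0.4015/0.0416667 → 9 → j; chars hj.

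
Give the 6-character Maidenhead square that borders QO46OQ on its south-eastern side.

QO46pp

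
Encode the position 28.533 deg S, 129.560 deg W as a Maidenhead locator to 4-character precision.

Add 180° to longitude and 90° to latitude: 50.44, 61.47.
Field: lon ⌊50.44/20⌋ = 2 → C; lat ⌊61.47/10⌋ = 6 → G.
Square: lon ⌊10.44/2⌋ = 5; lat ⌊1.47/1⌋ = 1.

CG51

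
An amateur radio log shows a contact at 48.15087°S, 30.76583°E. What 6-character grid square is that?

KE51ju

Offset from 180°W / 90°S: lon 210.7658°, lat 41.8491°.
Field: lon ⌊210.7658/20⌋ = 10 → K; lat ⌊41.8491/10⌋ = 4 → E.
Square: lon ⌊10.7658/2⌋ = 5; lat ⌊1.8491/1⌋ = 1.
Subsquare: lon ⌊0.7658/0.0833333⌋ = 9 → j; lat ⌊0.8491/0.0416667⌋ = 20 → u.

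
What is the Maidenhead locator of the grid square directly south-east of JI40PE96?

JI40qe05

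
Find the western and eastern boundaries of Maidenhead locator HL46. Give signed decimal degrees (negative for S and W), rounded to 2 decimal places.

Field H=7, L=11: +7·20° lon, +11·10° lat → SW at lon -40°, lat 20°.
Square 4, 6: +4·2° lon, +6·1° lat → SW at lon -32°, lat 26°.
Cell spans 2° lon × 1° lat.
west -32.00, east -30.00.

-32.00, -30.00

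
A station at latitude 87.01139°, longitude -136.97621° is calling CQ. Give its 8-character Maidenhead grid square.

CR17ma22

Add 180° to longitude and 90° to latitude: 43.02379, 177.01139.
Field: 43.02379/20 → 2 → C, 177.01139/10 → 17 → R; chars CR.
Square: 3.02379/2 → 1, 7.01139/1 → 7; chars 17.
Subsquare: 1.02379/0.0833333 → 12 → m, 0.01139/0.0416667 → 0 → a; chars ma.
Extended square: 0.02379/0.00833333 → 2, 0.01139/0.00416667 → 2; chars 22.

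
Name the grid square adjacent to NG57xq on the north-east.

NG67ar

Longitude subsquare x = 23; +1 → 24, wraps to 0 = a, carry into square.
Longitude square 5; +1 → 6.
Latitude subsquare q = 16; +1 → 17 = r.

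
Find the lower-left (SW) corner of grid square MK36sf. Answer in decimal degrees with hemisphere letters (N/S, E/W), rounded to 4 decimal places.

Field M=12, K=10: +12·20° lon, +10·10° lat → SW at lon 60°, lat 10°.
Square 3, 6: +3·2° lon, +6·1° lat → SW at lon 66°, lat 16°.
Subsquare s=18, f=5: +18·0.0833333° lon, +5·0.0416667° lat → SW at lon 67.5°, lat 16.2083°.
latitude 16.2083° N, longitude 67.5000° E.

16.2083° N, 67.5000° E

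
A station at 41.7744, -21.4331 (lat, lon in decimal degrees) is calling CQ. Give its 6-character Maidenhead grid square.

HN91gs

Offset from 180°W / 90°S: lon 158.5669°, lat 131.7744°.
Field: 158.5669/20 → 7 → H, 131.7744/10 → 13 → N; chars HN.
Square: 18.5669/2 → 9, 1.7744/1 → 1; chars 91.
Subsquare: 0.5669/0.0833333 → 6 → g, 0.7744/0.0416667 → 18 → s; chars gs.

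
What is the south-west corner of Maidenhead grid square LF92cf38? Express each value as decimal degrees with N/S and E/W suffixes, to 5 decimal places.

Field L=11, F=5: +11·20° lon, +5·10° lat → SW at lon 40°, lat -40°.
Square 9, 2: +9·2° lon, +2·1° lat → SW at lon 58°, lat -38°.
Subsquare c=2, f=5: +2·0.0833333° lon, +5·0.0416667° lat → SW at lon 58.1667°, lat -37.7917°.
Extended square 3, 8: +3·0.00833333° lon, +8·0.00416667° lat → SW at lon 58.1917°, lat -37.7583°.
latitude 37.75833° S, longitude 58.19167° E.

37.75833° S, 58.19167° E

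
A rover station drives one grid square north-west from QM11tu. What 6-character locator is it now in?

QM11sv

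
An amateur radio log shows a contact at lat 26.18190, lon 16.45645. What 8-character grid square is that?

JL86fe43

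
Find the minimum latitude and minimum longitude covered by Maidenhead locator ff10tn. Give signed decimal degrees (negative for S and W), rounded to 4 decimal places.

-39.4583, -76.4167

Field F=5, F=5: +5·20° lon, +5·10° lat → SW at lon -80°, lat -40°.
Square 1, 0: +1·2° lon, +0·1° lat → SW at lon -78°, lat -40°.
Subsquare t=19, n=13: +19·0.0833333° lon, +13·0.0416667° lat → SW at lon -76.4167°, lat -39.4583°.
latitude -39.4583, longitude -76.4167.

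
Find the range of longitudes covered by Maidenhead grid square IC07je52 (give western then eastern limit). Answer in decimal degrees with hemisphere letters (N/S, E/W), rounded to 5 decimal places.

Field I=8, C=2: +8·20° lon, +2·10° lat → SW at lon -20°, lat -70°.
Square 0, 7: +0·2° lon, +7·1° lat → SW at lon -20°, lat -63°.
Subsquare j=9, e=4: +9·0.0833333° lon, +4·0.0416667° lat → SW at lon -19.25°, lat -62.8333°.
Extended square 5, 2: +5·0.00833333° lon, +2·0.00416667° lat → SW at lon -19.2083°, lat -62.825°.
Cell spans 0.00833333° lon × 0.00416667° lat.
west 19.20833° W, east 19.20000° W.

19.20833° W, 19.20000° W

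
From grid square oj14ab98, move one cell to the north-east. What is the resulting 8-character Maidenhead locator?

OJ14bb09

Longitude extended square 9; +1 → 10, wraps to 0, carry into subsquare.
Longitude subsquare a = 0; +1 → 1 = b.
Latitude extended square 8; +1 → 9.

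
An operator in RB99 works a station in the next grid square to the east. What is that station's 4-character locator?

AB09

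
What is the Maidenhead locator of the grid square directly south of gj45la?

GJ44lx

Latitude subsquare a = 0; −1 → -1, wraps to 23 = x, carry into square.
Latitude square 5; −1 → 4.
The longitude characters are unchanged.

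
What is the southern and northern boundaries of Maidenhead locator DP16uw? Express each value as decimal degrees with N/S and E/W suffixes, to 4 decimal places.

Field D=3, P=15: +3·20° lon, +15·10° lat → SW at lon -120°, lat 60°.
Square 1, 6: +1·2° lon, +6·1° lat → SW at lon -118°, lat 66°.
Subsquare u=20, w=22: +20·0.0833333° lon, +22·0.0416667° lat → SW at lon -116.333°, lat 66.9167°.
Cell spans 0.0833333° lon × 0.0416667° lat.
south 66.9167° N, north 66.9583° N.

66.9167° N, 66.9583° N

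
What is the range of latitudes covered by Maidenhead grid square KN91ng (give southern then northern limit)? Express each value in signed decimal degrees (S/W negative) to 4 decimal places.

41.2500, 41.2917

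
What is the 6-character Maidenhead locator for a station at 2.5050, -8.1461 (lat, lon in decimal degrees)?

Add 180° to longitude and 90° to latitude: 171.8539, 92.5050.
Field: lon ⌊171.8539/20⌋ = 8 → I; lat ⌊92.5050/10⌋ = 9 → J.
Square: lon ⌊11.8539/2⌋ = 5; lat ⌊2.5050/1⌋ = 2.
Subsquare: lon ⌊1.8539/0.0833333⌋ = 22 → w; lat ⌊0.5050/0.0416667⌋ = 12 → m.

IJ52wm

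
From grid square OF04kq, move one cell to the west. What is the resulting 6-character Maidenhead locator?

Longitude subsquare k = 10; −1 → 9 = j.
The latitude characters are unchanged.

OF04jq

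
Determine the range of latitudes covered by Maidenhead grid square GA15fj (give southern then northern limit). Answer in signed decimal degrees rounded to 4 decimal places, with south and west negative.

-84.6250, -84.5833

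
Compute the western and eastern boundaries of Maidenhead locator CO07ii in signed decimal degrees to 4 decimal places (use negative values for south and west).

-139.3333, -139.2500

Field C=2, O=14: +2·20° lon, +14·10° lat → SW at lon -140°, lat 50°.
Square 0, 7: +0·2° lon, +7·1° lat → SW at lon -140°, lat 57°.
Subsquare i=8, i=8: +8·0.0833333° lon, +8·0.0416667° lat → SW at lon -139.333°, lat 57.3333°.
Cell spans 0.0833333° lon × 0.0416667° lat.
west -139.3333, east -139.2500.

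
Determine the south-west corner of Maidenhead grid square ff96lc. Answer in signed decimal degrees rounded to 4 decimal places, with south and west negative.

Field F=5, F=5: +5·20° lon, +5·10° lat → SW at lon -80°, lat -40°.
Square 9, 6: +9·2° lon, +6·1° lat → SW at lon -62°, lat -34°.
Subsquare l=11, c=2: +11·0.0833333° lon, +2·0.0416667° lat → SW at lon -61.0833°, lat -33.9167°.
latitude -33.9167, longitude -61.0833.

-33.9167, -61.0833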